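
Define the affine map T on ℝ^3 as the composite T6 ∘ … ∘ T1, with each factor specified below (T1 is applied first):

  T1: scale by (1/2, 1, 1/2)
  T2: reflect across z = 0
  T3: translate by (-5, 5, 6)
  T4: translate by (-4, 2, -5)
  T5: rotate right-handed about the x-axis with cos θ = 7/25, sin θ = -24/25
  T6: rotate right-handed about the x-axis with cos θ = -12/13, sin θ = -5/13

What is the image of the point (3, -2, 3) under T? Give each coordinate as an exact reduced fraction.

T1 scale by (1/2, 1, 1/2): (3, -2, 3) → (3/2, -2, 3/2)
T2 reflect across z = 0: (3/2, -2, 3/2) → (3/2, -2, -3/2)
T3 translate by (-5, 5, 6): (3/2, -2, -3/2) → (-7/2, 3, 9/2)
T4 translate by (-4, 2, -5): (-7/2, 3, 9/2) → (-15/2, 5, -1/2)
T5 rotate right-handed about the x-axis with cos θ = 7/25, sin θ = -24/25: (-15/2, 5, -1/2) → (-15/2, 23/25, -247/50)
T6 rotate right-handed about the x-axis with cos θ = -12/13, sin θ = -5/13: (-15/2, 23/25, -247/50) → (-15/2, -1787/650, 1367/325)

T(p) = (-15/2, -1787/650, 1367/325)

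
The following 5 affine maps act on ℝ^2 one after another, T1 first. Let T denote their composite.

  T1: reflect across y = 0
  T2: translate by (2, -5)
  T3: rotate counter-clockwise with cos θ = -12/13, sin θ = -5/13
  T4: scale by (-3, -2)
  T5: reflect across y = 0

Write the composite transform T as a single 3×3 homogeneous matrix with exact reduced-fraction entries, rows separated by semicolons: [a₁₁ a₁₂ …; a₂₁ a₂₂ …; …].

T1 = [1 0 0; 0 -1 0; 0 0 1]
T2·T1 = [1 0 2; 0 -1 -5; 0 0 1]
T3·…·T1 = [-12/13 -5/13 -49/13; -5/13 12/13 50/13; 0 0 1]
T4·…·T1 = [36/13 15/13 147/13; 10/13 -24/13 -100/13; 0 0 1]
T5·…·T1 = [36/13 15/13 147/13; -10/13 24/13 100/13; 0 0 1]

T = [36/13 15/13 147/13; -10/13 24/13 100/13; 0 0 1]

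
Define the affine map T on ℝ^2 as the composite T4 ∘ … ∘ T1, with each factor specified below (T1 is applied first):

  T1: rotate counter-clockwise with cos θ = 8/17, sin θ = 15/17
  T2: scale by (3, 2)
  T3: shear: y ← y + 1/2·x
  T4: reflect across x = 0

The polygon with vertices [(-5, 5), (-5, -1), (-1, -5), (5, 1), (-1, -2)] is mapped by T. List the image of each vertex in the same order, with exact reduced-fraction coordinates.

image vertices: (345/17, -485/34), (75/17, -407/34), (-201/17, -19/34), (-75/17, 407/34), (-66/17, -29/17)

T1 rotate counter-clockwise with cos θ = 8/17, sin θ = 15/17: (-5, 5) → (-115/17, -35/17); (-5, -1) → (-25/17, -83/17); (-1, -5) → (67/17, -55/17); (5, 1) → (25/17, 83/17); (-1, -2) → (22/17, -31/17)
T2 scale by (3, 2): (-115/17, -35/17) → (-345/17, -70/17); (-25/17, -83/17) → (-75/17, -166/17); (67/17, -55/17) → (201/17, -110/17); (25/17, 83/17) → (75/17, 166/17); (22/17, -31/17) → (66/17, -62/17)
T3 shear: y ← y + 1/2·x: (-345/17, -70/17) → (-345/17, -485/34); (-75/17, -166/17) → (-75/17, -407/34); (201/17, -110/17) → (201/17, -19/34); (75/17, 166/17) → (75/17, 407/34); (66/17, -62/17) → (66/17, -29/17)
T4 reflect across x = 0: (-345/17, -485/34) → (345/17, -485/34); (-75/17, -407/34) → (75/17, -407/34); (201/17, -19/34) → (-201/17, -19/34); (75/17, 407/34) → (-75/17, 407/34); (66/17, -29/17) → (-66/17, -29/17)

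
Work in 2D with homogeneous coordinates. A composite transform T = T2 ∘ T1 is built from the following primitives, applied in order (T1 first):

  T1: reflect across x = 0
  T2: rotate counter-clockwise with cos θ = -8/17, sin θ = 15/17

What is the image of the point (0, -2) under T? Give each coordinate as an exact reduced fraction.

T(p) = (30/17, 16/17)

T1 reflect across x = 0: (0, -2) → (0, -2)
T2 rotate counter-clockwise with cos θ = -8/17, sin θ = 15/17: (0, -2) → (30/17, 16/17)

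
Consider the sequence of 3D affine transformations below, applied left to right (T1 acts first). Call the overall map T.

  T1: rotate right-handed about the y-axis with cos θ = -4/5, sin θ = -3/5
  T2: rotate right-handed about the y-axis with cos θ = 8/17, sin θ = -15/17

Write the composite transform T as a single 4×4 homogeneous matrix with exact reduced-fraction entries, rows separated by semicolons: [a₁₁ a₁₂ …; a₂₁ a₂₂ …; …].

T1 = [-4/5 0 -3/5 0; 0 1 0 0; 3/5 0 -4/5 0; 0 0 0 1]
T2·T1 = [-77/85 0 36/85 0; 0 1 0 0; -36/85 0 -77/85 0; 0 0 0 1]

T = [-77/85 0 36/85 0; 0 1 0 0; -36/85 0 -77/85 0; 0 0 0 1]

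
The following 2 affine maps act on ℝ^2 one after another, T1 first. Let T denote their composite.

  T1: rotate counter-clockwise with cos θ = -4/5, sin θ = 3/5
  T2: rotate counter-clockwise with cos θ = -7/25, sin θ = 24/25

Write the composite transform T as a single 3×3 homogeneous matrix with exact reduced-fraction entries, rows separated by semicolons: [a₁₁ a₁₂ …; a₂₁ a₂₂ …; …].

T1 = [-4/5 -3/5 0; 3/5 -4/5 0; 0 0 1]
T2·T1 = [-44/125 117/125 0; -117/125 -44/125 0; 0 0 1]

T = [-44/125 117/125 0; -117/125 -44/125 0; 0 0 1]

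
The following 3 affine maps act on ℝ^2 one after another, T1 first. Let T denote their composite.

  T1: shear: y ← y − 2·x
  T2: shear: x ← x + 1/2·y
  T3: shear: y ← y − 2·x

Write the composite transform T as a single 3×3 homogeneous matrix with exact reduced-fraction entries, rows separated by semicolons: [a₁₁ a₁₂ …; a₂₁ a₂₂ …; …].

T = [0 1/2 0; -2 0 0; 0 0 1]

T1 = [1 0 0; -2 1 0; 0 0 1]
T2·T1 = [0 1/2 0; -2 1 0; 0 0 1]
T3·…·T1 = [0 1/2 0; -2 0 0; 0 0 1]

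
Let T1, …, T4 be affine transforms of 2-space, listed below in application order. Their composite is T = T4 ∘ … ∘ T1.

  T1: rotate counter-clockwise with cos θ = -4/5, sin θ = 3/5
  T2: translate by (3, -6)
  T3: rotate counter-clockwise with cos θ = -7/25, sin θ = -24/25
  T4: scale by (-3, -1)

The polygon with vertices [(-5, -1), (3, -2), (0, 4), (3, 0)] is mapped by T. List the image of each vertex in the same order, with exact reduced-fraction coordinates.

T1 rotate counter-clockwise with cos θ = -4/5, sin θ = 3/5: (-5, -1) → (23/5, -11/5); (3, -2) → (-6/5, 17/5); (0, 4) → (-12/5, -16/5); (3, 0) → (-12/5, 9/5)
T2 translate by (3, -6): (23/5, -11/5) → (38/5, -41/5); (-6/5, 17/5) → (9/5, -13/5); (-12/5, -16/5) → (3/5, -46/5); (-12/5, 9/5) → (3/5, -21/5)
T3 rotate counter-clockwise with cos θ = -7/25, sin θ = -24/25: (38/5, -41/5) → (-10, -5); (9/5, -13/5) → (-3, -1); (3/5, -46/5) → (-9, 2); (3/5, -21/5) → (-21/5, 3/5)
T4 scale by (-3, -1): (-10, -5) → (30, 5); (-3, -1) → (9, 1); (-9, 2) → (27, -2); (-21/5, 3/5) → (63/5, -3/5)

image vertices: (30, 5), (9, 1), (27, -2), (63/5, -3/5)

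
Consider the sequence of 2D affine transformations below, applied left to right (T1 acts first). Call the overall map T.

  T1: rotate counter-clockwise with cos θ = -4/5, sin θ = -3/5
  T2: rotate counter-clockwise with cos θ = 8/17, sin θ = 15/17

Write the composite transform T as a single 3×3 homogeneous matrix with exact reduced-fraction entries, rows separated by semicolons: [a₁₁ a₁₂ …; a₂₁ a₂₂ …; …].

T1 = [-4/5 3/5 0; -3/5 -4/5 0; 0 0 1]
T2·T1 = [13/85 84/85 0; -84/85 13/85 0; 0 0 1]

T = [13/85 84/85 0; -84/85 13/85 0; 0 0 1]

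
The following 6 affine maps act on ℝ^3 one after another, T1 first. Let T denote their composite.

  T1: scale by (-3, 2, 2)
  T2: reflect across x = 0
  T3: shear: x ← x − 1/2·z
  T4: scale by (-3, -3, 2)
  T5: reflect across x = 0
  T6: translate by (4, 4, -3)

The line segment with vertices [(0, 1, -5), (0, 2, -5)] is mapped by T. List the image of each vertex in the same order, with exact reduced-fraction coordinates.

T1 scale by (-3, 2, 2): (0, 1, -5) → (0, 2, -10); (0, 2, -5) → (0, 4, -10)
T2 reflect across x = 0: (0, 2, -10) → (0, 2, -10); (0, 4, -10) → (0, 4, -10)
T3 shear: x ← x − 1/2·z: (0, 2, -10) → (5, 2, -10); (0, 4, -10) → (5, 4, -10)
T4 scale by (-3, -3, 2): (5, 2, -10) → (-15, -6, -20); (5, 4, -10) → (-15, -12, -20)
T5 reflect across x = 0: (-15, -6, -20) → (15, -6, -20); (-15, -12, -20) → (15, -12, -20)
T6 translate by (4, 4, -3): (15, -6, -20) → (19, -2, -23); (15, -12, -20) → (19, -8, -23)

image vertices: (19, -2, -23), (19, -8, -23)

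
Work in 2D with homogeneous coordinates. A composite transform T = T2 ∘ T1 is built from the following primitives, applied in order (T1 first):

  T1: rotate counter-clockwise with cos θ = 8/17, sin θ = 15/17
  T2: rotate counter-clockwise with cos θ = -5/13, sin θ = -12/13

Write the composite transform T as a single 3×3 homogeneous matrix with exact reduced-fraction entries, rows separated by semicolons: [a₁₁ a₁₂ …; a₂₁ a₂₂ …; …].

T1 = [8/17 -15/17 0; 15/17 8/17 0; 0 0 1]
T2·T1 = [140/221 171/221 0; -171/221 140/221 0; 0 0 1]

T = [140/221 171/221 0; -171/221 140/221 0; 0 0 1]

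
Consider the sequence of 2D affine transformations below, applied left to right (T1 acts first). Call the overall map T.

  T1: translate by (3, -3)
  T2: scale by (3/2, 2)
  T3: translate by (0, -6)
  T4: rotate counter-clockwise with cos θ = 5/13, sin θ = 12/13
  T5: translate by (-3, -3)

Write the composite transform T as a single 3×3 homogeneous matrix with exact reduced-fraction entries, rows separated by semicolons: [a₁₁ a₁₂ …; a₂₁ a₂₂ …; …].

T1 = [1 0 3; 0 1 -3; 0 0 1]
T2·T1 = [3/2 0 9/2; 0 2 -6; 0 0 1]
T3·…·T1 = [3/2 0 9/2; 0 2 -12; 0 0 1]
T4·…·T1 = [15/26 -24/13 333/26; 18/13 10/13 -6/13; 0 0 1]
T5·…·T1 = [15/26 -24/13 255/26; 18/13 10/13 -45/13; 0 0 1]

T = [15/26 -24/13 255/26; 18/13 10/13 -45/13; 0 0 1]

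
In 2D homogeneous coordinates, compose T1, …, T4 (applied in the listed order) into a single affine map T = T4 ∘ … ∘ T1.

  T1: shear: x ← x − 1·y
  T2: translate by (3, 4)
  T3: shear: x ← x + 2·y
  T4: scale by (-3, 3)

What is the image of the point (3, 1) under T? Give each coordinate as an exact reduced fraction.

T(p) = (-45, 15)

T1 shear: x ← x − 1·y: (3, 1) → (2, 1)
T2 translate by (3, 4): (2, 1) → (5, 5)
T3 shear: x ← x + 2·y: (5, 5) → (15, 5)
T4 scale by (-3, 3): (15, 5) → (-45, 15)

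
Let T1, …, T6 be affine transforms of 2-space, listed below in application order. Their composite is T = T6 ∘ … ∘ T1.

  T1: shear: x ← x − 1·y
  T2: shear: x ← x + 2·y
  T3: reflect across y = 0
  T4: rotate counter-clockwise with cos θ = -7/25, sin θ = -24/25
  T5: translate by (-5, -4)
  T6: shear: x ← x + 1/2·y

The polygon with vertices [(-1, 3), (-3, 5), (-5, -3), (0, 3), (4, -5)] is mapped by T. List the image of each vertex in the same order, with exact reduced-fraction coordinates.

image vertices: (-549/50, -127/25), (-631/50, -113/25), (77/50, 71/25), (-587/50, -151/25), (-107/50, -111/25)

T1 shear: x ← x − 1·y: (-1, 3) → (-4, 3); (-3, 5) → (-8, 5); (-5, -3) → (-2, -3); (0, 3) → (-3, 3); (4, -5) → (9, -5)
T2 shear: x ← x + 2·y: (-4, 3) → (2, 3); (-8, 5) → (2, 5); (-2, -3) → (-8, -3); (-3, 3) → (3, 3); (9, -5) → (-1, -5)
T3 reflect across y = 0: (2, 3) → (2, -3); (2, 5) → (2, -5); (-8, -3) → (-8, 3); (3, 3) → (3, -3); (-1, -5) → (-1, 5)
T4 rotate counter-clockwise with cos θ = -7/25, sin θ = -24/25: (2, -3) → (-86/25, -27/25); (2, -5) → (-134/25, -13/25); (-8, 3) → (128/25, 171/25); (3, -3) → (-93/25, -51/25); (-1, 5) → (127/25, -11/25)
T5 translate by (-5, -4): (-86/25, -27/25) → (-211/25, -127/25); (-134/25, -13/25) → (-259/25, -113/25); (128/25, 171/25) → (3/25, 71/25); (-93/25, -51/25) → (-218/25, -151/25); (127/25, -11/25) → (2/25, -111/25)
T6 shear: x ← x + 1/2·y: (-211/25, -127/25) → (-549/50, -127/25); (-259/25, -113/25) → (-631/50, -113/25); (3/25, 71/25) → (77/50, 71/25); (-218/25, -151/25) → (-587/50, -151/25); (2/25, -111/25) → (-107/50, -111/25)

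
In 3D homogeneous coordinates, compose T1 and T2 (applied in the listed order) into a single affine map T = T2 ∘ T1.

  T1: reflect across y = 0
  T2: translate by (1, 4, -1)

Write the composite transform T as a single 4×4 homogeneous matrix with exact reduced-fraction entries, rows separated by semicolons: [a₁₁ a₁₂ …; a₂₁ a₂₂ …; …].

T = [1 0 0 1; 0 -1 0 4; 0 0 1 -1; 0 0 0 1]

T1 = [1 0 0 0; 0 -1 0 0; 0 0 1 0; 0 0 0 1]
T2·T1 = [1 0 0 1; 0 -1 0 4; 0 0 1 -1; 0 0 0 1]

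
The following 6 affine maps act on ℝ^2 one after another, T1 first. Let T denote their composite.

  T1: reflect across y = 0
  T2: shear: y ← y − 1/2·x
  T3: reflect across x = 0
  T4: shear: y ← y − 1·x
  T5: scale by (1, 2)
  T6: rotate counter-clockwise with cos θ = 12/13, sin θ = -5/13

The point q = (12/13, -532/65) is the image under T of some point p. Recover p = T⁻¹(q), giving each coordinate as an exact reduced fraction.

T1 = [1 0 0; 0 -1 0; 0 0 1]
T2·T1 = [1 0 0; -1/2 -1 0; 0 0 1]
T3·…·T1 = [-1 0 0; -1/2 -1 0; 0 0 1]
T4·…·T1 = [-1 0 0; 1/2 -1 0; 0 0 1]
T5·…·T1 = [-1 0 0; 1 -2 0; 0 0 1]
T6·…·T1 = [-7/13 -10/13 0; 17/13 -24/13 0; 0 0 1]
det M = 2; M⁻¹ = [-12/13 5/13 0; -17/26 -7/26 0; 0 0 1]
M⁻¹ · (12/13, -532/65)ᵀ = (-4, 8/5)ᵀ

p = (-4, 8/5)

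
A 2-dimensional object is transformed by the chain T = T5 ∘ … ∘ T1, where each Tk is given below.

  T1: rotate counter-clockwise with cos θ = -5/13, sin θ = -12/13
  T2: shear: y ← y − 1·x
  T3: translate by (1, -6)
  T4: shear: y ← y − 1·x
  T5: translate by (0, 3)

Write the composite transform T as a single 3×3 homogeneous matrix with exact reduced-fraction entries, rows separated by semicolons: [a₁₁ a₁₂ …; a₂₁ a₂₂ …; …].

T1 = [-5/13 12/13 0; -12/13 -5/13 0; 0 0 1]
T2·T1 = [-5/13 12/13 0; -7/13 -17/13 0; 0 0 1]
T3·…·T1 = [-5/13 12/13 1; -7/13 -17/13 -6; 0 0 1]
T4·…·T1 = [-5/13 12/13 1; -2/13 -29/13 -7; 0 0 1]
T5·…·T1 = [-5/13 12/13 1; -2/13 -29/13 -4; 0 0 1]

T = [-5/13 12/13 1; -2/13 -29/13 -4; 0 0 1]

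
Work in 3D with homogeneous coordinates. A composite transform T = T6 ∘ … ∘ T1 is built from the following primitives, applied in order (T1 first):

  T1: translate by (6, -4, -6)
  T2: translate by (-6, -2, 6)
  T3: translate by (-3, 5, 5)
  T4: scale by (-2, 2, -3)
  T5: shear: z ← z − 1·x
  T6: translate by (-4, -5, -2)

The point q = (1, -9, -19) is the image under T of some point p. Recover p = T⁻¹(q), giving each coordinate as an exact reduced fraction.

T1 = [1 0 0 6; 0 1 0 -4; 0 0 1 -6; 0 0 0 1]
T2·T1 = [1 0 0 0; 0 1 0 -6; 0 0 1 0; 0 0 0 1]
T3·…·T1 = [1 0 0 -3; 0 1 0 -1; 0 0 1 5; 0 0 0 1]
T4·…·T1 = [-2 0 0 6; 0 2 0 -2; 0 0 -3 -15; 0 0 0 1]
T5·…·T1 = [-2 0 0 6; 0 2 0 -2; 2 0 -3 -21; 0 0 0 1]
T6·…·T1 = [-2 0 0 2; 0 2 0 -7; 2 0 -3 -23; 0 0 0 1]
det M = 12; M⁻¹ = [-1/2 0 0 1; 0 1/2 0 7/2; -1/3 0 -1/3 -7; 0 0 0 1]
M⁻¹ · (1, -9, -19)ᵀ = (1/2, -1, -1)ᵀ

p = (1/2, -1, -1)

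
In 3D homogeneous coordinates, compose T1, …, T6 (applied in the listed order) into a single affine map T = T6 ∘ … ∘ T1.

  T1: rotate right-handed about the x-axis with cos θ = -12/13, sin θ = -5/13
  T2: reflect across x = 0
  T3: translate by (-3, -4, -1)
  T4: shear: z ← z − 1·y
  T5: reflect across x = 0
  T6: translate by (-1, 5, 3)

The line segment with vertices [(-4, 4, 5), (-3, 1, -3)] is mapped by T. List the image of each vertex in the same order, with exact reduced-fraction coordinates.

T1 rotate right-handed about the x-axis with cos θ = -12/13, sin θ = -5/13: (-4, 4, 5) → (-4, -23/13, -80/13); (-3, 1, -3) → (-3, -27/13, 31/13)
T2 reflect across x = 0: (-4, -23/13, -80/13) → (4, -23/13, -80/13); (-3, -27/13, 31/13) → (3, -27/13, 31/13)
T3 translate by (-3, -4, -1): (4, -23/13, -80/13) → (1, -75/13, -93/13); (3, -27/13, 31/13) → (0, -79/13, 18/13)
T4 shear: z ← z − 1·y: (1, -75/13, -93/13) → (1, -75/13, -18/13); (0, -79/13, 18/13) → (0, -79/13, 97/13)
T5 reflect across x = 0: (1, -75/13, -18/13) → (-1, -75/13, -18/13); (0, -79/13, 97/13) → (0, -79/13, 97/13)
T6 translate by (-1, 5, 3): (-1, -75/13, -18/13) → (-2, -10/13, 21/13); (0, -79/13, 97/13) → (-1, -14/13, 136/13)

image vertices: (-2, -10/13, 21/13), (-1, -14/13, 136/13)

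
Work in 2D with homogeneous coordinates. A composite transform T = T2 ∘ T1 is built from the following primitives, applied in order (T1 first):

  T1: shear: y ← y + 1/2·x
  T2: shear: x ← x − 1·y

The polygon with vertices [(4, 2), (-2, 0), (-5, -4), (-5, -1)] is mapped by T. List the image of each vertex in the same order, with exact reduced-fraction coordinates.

image vertices: (0, 4), (-1, -1), (3/2, -13/2), (-3/2, -7/2)

T1 shear: y ← y + 1/2·x: (4, 2) → (4, 4); (-2, 0) → (-2, -1); (-5, -4) → (-5, -13/2); (-5, -1) → (-5, -7/2)
T2 shear: x ← x − 1·y: (4, 4) → (0, 4); (-2, -1) → (-1, -1); (-5, -13/2) → (3/2, -13/2); (-5, -7/2) → (-3/2, -7/2)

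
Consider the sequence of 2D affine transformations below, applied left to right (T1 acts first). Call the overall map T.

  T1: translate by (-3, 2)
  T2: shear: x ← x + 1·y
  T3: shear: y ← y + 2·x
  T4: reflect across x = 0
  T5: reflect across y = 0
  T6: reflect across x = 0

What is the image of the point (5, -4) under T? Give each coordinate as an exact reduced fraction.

T(p) = (0, 2)

T1 translate by (-3, 2): (5, -4) → (2, -2)
T2 shear: x ← x + 1·y: (2, -2) → (0, -2)
T3 shear: y ← y + 2·x: (0, -2) → (0, -2)
T4 reflect across x = 0: (0, -2) → (0, -2)
T5 reflect across y = 0: (0, -2) → (0, 2)
T6 reflect across x = 0: (0, 2) → (0, 2)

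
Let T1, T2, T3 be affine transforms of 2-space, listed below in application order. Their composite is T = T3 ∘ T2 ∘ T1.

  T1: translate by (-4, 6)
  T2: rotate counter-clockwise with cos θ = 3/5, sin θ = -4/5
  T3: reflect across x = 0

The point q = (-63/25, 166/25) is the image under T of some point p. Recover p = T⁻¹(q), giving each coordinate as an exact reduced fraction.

T1 = [1 0 -4; 0 1 6; 0 0 1]
T2·T1 = [3/5 4/5 12/5; -4/5 3/5 34/5; 0 0 1]
T3·…·T1 = [-3/5 -4/5 -12/5; -4/5 3/5 34/5; 0 0 1]
det M = -1; M⁻¹ = [-3/5 -4/5 4; -4/5 3/5 -6; 0 0 1]
M⁻¹ · (-63/25, 166/25)ᵀ = (1/5, 0)ᵀ

p = (1/5, 0)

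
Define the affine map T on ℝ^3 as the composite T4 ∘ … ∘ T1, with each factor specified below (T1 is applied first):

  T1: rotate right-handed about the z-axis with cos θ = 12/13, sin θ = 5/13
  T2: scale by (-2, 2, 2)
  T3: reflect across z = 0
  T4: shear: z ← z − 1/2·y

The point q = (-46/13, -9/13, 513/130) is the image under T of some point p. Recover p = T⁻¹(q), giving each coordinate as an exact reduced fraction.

T1 = [12/13 -5/13 0 0; 5/13 12/13 0 0; 0 0 1 0; 0 0 0 1]
T2·T1 = [-24/13 10/13 0 0; 10/13 24/13 0 0; 0 0 2 0; 0 0 0 1]
T3·…·T1 = [-24/13 10/13 0 0; 10/13 24/13 0 0; 0 0 -2 0; 0 0 0 1]
T4·…·T1 = [-24/13 10/13 0 0; 10/13 24/13 0 0; -5/13 -12/13 -2 0; 0 0 0 1]
det M = 8; M⁻¹ = [-6/13 5/26 0 0; 5/26 6/13 0 0; 0 -1/4 -1/2 0; 0 0 0 1]
M⁻¹ · (-46/13, -9/13, 513/130)ᵀ = (3/2, -1, -9/5)ᵀ

p = (3/2, -1, -9/5)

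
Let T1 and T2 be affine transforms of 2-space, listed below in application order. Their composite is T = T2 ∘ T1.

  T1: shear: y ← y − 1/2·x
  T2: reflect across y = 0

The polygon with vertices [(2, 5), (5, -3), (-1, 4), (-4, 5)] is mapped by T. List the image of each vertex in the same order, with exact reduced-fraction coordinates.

T1 shear: y ← y − 1/2·x: (2, 5) → (2, 4); (5, -3) → (5, -11/2); (-1, 4) → (-1, 9/2); (-4, 5) → (-4, 7)
T2 reflect across y = 0: (2, 4) → (2, -4); (5, -11/2) → (5, 11/2); (-1, 9/2) → (-1, -9/2); (-4, 7) → (-4, -7)

image vertices: (2, -4), (5, 11/2), (-1, -9/2), (-4, -7)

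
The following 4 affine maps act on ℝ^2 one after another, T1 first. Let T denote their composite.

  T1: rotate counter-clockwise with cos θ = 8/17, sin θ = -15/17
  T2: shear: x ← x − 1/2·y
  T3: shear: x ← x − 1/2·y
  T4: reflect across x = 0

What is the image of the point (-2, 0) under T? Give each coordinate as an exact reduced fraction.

T1 rotate counter-clockwise with cos θ = 8/17, sin θ = -15/17: (-2, 0) → (-16/17, 30/17)
T2 shear: x ← x − 1/2·y: (-16/17, 30/17) → (-31/17, 30/17)
T3 shear: x ← x − 1/2·y: (-31/17, 30/17) → (-46/17, 30/17)
T4 reflect across x = 0: (-46/17, 30/17) → (46/17, 30/17)

T(p) = (46/17, 30/17)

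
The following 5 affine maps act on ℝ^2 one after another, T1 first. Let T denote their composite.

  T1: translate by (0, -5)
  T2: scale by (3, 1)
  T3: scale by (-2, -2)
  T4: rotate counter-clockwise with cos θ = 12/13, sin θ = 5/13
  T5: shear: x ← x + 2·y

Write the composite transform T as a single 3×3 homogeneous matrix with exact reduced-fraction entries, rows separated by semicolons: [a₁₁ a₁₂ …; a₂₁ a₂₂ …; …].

T1 = [1 0 0; 0 1 -5; 0 0 1]
T2·T1 = [3 0 0; 0 1 -5; 0 0 1]
T3·…·T1 = [-6 0 0; 0 -2 10; 0 0 1]
T4·…·T1 = [-72/13 10/13 -50/13; -30/13 -24/13 120/13; 0 0 1]
T5·…·T1 = [-132/13 -38/13 190/13; -30/13 -24/13 120/13; 0 0 1]

T = [-132/13 -38/13 190/13; -30/13 -24/13 120/13; 0 0 1]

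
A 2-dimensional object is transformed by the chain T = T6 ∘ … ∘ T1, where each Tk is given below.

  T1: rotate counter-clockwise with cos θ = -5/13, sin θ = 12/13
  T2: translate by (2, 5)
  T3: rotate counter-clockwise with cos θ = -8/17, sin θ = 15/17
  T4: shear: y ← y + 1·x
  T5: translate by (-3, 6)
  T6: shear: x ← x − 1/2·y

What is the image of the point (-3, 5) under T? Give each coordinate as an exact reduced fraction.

T1 rotate counter-clockwise with cos θ = -5/13, sin θ = 12/13: (-3, 5) → (-45/13, -61/13)
T2 translate by (2, 5): (-45/13, -61/13) → (-19/13, 4/13)
T3 rotate counter-clockwise with cos θ = -8/17, sin θ = 15/17: (-19/13, 4/13) → (92/221, -317/221)
T4 shear: y ← y + 1·x: (92/221, -317/221) → (92/221, -225/221)
T5 translate by (-3, 6): (92/221, -225/221) → (-571/221, 1101/221)
T6 shear: x ← x − 1/2·y: (-571/221, 1101/221) → (-2243/442, 1101/221)

T(p) = (-2243/442, 1101/221)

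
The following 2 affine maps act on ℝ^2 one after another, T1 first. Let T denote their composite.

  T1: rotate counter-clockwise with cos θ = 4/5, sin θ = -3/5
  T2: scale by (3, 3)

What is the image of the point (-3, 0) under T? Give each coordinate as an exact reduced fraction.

T(p) = (-36/5, 27/5)

T1 rotate counter-clockwise with cos θ = 4/5, sin θ = -3/5: (-3, 0) → (-12/5, 9/5)
T2 scale by (3, 3): (-12/5, 9/5) → (-36/5, 27/5)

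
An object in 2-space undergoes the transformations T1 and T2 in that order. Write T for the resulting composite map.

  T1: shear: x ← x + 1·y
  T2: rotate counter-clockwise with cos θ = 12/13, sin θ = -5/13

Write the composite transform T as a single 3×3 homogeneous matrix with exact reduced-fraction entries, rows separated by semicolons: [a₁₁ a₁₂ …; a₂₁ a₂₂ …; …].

T = [12/13 17/13 0; -5/13 7/13 0; 0 0 1]

T1 = [1 1 0; 0 1 0; 0 0 1]
T2·T1 = [12/13 17/13 0; -5/13 7/13 0; 0 0 1]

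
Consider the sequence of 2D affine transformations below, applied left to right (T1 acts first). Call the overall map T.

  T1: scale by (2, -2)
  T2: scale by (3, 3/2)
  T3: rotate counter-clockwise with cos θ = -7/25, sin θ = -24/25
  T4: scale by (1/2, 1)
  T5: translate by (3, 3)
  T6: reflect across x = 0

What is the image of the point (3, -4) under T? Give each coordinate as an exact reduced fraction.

T(p) = (-156/25, -441/25)

T1 scale by (2, -2): (3, -4) → (6, 8)
T2 scale by (3, 3/2): (6, 8) → (18, 12)
T3 rotate counter-clockwise with cos θ = -7/25, sin θ = -24/25: (18, 12) → (162/25, -516/25)
T4 scale by (1/2, 1): (162/25, -516/25) → (81/25, -516/25)
T5 translate by (3, 3): (81/25, -516/25) → (156/25, -441/25)
T6 reflect across x = 0: (156/25, -441/25) → (-156/25, -441/25)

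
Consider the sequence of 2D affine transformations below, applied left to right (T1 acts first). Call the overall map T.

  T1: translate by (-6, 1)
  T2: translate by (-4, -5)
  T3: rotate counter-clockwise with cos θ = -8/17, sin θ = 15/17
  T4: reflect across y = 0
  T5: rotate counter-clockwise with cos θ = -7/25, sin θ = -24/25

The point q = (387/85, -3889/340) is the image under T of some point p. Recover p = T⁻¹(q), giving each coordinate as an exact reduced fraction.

p = (-5/4, -1)

T1 = [1 0 -6; 0 1 1; 0 0 1]
T2·T1 = [1 0 -10; 0 1 -4; 0 0 1]
T3·…·T1 = [-8/17 -15/17 140/17; 15/17 -8/17 -118/17; 0 0 1]
T4·…·T1 = [-8/17 -15/17 140/17; -15/17 8/17 118/17; 0 0 1]
T5·…·T1 = [-304/425 297/425 1852/425; 297/425 304/425 -4186/425; 0 0 1]
det M = -1; M⁻¹ = [-304/425 297/425 10; 297/425 304/425 4; 0 0 1]
M⁻¹ · (387/85, -3889/340)ᵀ = (-5/4, -1)ᵀ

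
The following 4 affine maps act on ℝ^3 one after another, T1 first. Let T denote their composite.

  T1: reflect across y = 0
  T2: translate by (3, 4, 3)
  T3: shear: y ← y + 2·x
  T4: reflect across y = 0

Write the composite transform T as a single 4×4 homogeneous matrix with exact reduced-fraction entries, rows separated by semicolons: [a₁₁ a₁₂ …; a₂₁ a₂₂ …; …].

T1 = [1 0 0 0; 0 -1 0 0; 0 0 1 0; 0 0 0 1]
T2·T1 = [1 0 0 3; 0 -1 0 4; 0 0 1 3; 0 0 0 1]
T3·…·T1 = [1 0 0 3; 2 -1 0 10; 0 0 1 3; 0 0 0 1]
T4·…·T1 = [1 0 0 3; -2 1 0 -10; 0 0 1 3; 0 0 0 1]

T = [1 0 0 3; -2 1 0 -10; 0 0 1 3; 0 0 0 1]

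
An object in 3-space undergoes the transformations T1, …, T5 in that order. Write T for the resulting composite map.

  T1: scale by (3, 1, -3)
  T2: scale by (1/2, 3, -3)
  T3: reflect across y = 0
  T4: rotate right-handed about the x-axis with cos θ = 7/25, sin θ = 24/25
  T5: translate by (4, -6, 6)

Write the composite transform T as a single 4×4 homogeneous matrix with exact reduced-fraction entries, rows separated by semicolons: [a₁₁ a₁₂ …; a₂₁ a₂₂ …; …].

T = [3/2 0 0 4; 0 -21/25 -216/25 -6; 0 -72/25 63/25 6; 0 0 0 1]

T1 = [3 0 0 0; 0 1 0 0; 0 0 -3 0; 0 0 0 1]
T2·T1 = [3/2 0 0 0; 0 3 0 0; 0 0 9 0; 0 0 0 1]
T3·…·T1 = [3/2 0 0 0; 0 -3 0 0; 0 0 9 0; 0 0 0 1]
T4·…·T1 = [3/2 0 0 0; 0 -21/25 -216/25 0; 0 -72/25 63/25 0; 0 0 0 1]
T5·…·T1 = [3/2 0 0 4; 0 -21/25 -216/25 -6; 0 -72/25 63/25 6; 0 0 0 1]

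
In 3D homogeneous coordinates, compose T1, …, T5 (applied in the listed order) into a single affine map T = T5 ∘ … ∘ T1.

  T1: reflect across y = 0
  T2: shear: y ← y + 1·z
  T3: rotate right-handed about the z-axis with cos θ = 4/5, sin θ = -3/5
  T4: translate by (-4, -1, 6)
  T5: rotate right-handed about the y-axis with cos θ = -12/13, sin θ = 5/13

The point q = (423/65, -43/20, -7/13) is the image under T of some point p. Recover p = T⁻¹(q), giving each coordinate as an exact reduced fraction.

p = (-3/4, -1, -3)

T1 = [1 0 0 0; 0 -1 0 0; 0 0 1 0; 0 0 0 1]
T2·T1 = [1 0 0 0; 0 -1 1 0; 0 0 1 0; 0 0 0 1]
T3·…·T1 = [4/5 -3/5 3/5 0; -3/5 -4/5 4/5 0; 0 0 1 0; 0 0 0 1]
T4·…·T1 = [4/5 -3/5 3/5 -4; -3/5 -4/5 4/5 -1; 0 0 1 6; 0 0 0 1]
T5·…·T1 = [-48/65 36/65 -11/65 6; -3/5 -4/5 4/5 -1; -4/13 3/13 -15/13 -4; 0 0 0 1]
det M = -1; M⁻¹ = [-48/65 -3/5 -4/13 13/5; 61/65 -4/5 -9/13 -46/5; 5/13 0 -12/13 -6; 0 0 0 1]
M⁻¹ · (423/65, -43/20, -7/13)ᵀ = (-3/4, -1, -3)ᵀ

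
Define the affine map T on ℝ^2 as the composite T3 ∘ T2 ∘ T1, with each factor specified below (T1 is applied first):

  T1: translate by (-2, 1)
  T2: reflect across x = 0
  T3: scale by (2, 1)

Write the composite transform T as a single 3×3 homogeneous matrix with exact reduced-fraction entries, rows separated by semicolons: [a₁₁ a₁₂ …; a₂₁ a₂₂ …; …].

T = [-2 0 4; 0 1 1; 0 0 1]

T1 = [1 0 -2; 0 1 1; 0 0 1]
T2·T1 = [-1 0 2; 0 1 1; 0 0 1]
T3·…·T1 = [-2 0 4; 0 1 1; 0 0 1]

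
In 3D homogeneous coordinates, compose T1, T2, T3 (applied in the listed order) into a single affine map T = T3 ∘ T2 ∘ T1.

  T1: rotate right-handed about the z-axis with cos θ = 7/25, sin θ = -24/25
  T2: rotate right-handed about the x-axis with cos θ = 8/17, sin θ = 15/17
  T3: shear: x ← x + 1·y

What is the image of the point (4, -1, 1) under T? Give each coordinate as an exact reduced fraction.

T1 rotate right-handed about the z-axis with cos θ = 7/25, sin θ = -24/25: (4, -1, 1) → (4/25, -103/25, 1)
T2 rotate right-handed about the x-axis with cos θ = 8/17, sin θ = 15/17: (4/25, -103/25, 1) → (4/25, -1199/425, -269/85)
T3 shear: x ← x + 1·y: (4/25, -1199/425, -269/85) → (-1131/425, -1199/425, -269/85)

T(p) = (-1131/425, -1199/425, -269/85)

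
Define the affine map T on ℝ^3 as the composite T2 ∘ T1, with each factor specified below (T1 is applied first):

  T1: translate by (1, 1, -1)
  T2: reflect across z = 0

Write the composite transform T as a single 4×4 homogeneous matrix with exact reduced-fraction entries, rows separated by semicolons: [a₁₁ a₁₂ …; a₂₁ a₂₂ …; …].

T1 = [1 0 0 1; 0 1 0 1; 0 0 1 -1; 0 0 0 1]
T2·T1 = [1 0 0 1; 0 1 0 1; 0 0 -1 1; 0 0 0 1]

T = [1 0 0 1; 0 1 0 1; 0 0 -1 1; 0 0 0 1]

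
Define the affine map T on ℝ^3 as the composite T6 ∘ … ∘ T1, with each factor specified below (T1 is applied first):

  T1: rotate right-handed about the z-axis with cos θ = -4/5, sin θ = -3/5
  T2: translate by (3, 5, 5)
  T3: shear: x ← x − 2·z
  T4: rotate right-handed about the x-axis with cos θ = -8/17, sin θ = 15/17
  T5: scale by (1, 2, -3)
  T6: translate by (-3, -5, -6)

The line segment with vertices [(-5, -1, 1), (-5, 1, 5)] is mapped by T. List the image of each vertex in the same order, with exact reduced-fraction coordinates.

T1 rotate right-handed about the z-axis with cos θ = -4/5, sin θ = -3/5: (-5, -1, 1) → (17/5, 19/5, 1); (-5, 1, 5) → (23/5, 11/5, 5)
T2 translate by (3, 5, 5): (17/5, 19/5, 1) → (32/5, 44/5, 6); (23/5, 11/5, 5) → (38/5, 36/5, 10)
T3 shear: x ← x − 2·z: (32/5, 44/5, 6) → (-28/5, 44/5, 6); (38/5, 36/5, 10) → (-62/5, 36/5, 10)
T4 rotate right-handed about the x-axis with cos θ = -8/17, sin θ = 15/17: (-28/5, 44/5, 6) → (-28/5, -802/85, 84/17); (-62/5, 36/5, 10) → (-62/5, -1038/85, 28/17)
T5 scale by (1, 2, -3): (-28/5, -802/85, 84/17) → (-28/5, -1604/85, -252/17); (-62/5, -1038/85, 28/17) → (-62/5, -2076/85, -84/17)
T6 translate by (-3, -5, -6): (-28/5, -1604/85, -252/17) → (-43/5, -2029/85, -354/17); (-62/5, -2076/85, -84/17) → (-77/5, -2501/85, -186/17)

image vertices: (-43/5, -2029/85, -354/17), (-77/5, -2501/85, -186/17)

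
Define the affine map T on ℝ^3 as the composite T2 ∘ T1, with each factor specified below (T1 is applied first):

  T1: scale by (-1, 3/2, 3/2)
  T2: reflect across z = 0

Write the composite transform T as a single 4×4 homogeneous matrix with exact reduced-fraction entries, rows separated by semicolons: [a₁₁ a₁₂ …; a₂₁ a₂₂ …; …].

T1 = [-1 0 0 0; 0 3/2 0 0; 0 0 3/2 0; 0 0 0 1]
T2·T1 = [-1 0 0 0; 0 3/2 0 0; 0 0 -3/2 0; 0 0 0 1]

T = [-1 0 0 0; 0 3/2 0 0; 0 0 -3/2 0; 0 0 0 1]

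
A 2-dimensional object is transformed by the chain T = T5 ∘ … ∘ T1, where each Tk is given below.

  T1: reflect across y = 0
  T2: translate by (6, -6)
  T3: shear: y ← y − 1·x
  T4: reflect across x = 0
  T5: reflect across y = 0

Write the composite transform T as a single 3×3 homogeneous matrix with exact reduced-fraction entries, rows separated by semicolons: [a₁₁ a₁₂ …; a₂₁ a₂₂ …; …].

T = [-1 0 -6; 1 1 12; 0 0 1]

T1 = [1 0 0; 0 -1 0; 0 0 1]
T2·T1 = [1 0 6; 0 -1 -6; 0 0 1]
T3·…·T1 = [1 0 6; -1 -1 -12; 0 0 1]
T4·…·T1 = [-1 0 -6; -1 -1 -12; 0 0 1]
T5·…·T1 = [-1 0 -6; 1 1 12; 0 0 1]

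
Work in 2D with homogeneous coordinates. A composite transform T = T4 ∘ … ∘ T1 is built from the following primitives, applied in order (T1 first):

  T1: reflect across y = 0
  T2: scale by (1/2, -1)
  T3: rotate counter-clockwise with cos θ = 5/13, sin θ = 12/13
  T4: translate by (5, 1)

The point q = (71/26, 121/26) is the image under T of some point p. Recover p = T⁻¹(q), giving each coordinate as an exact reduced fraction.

T1 = [1 0 0; 0 -1 0; 0 0 1]
T2·T1 = [1/2 0 0; 0 1 0; 0 0 1]
T3·…·T1 = [5/26 -12/13 0; 6/13 5/13 0; 0 0 1]
T4·…·T1 = [5/26 -12/13 5; 6/13 5/13 1; 0 0 1]
det M = 1/2; M⁻¹ = [10/13 24/13 -74/13; -12/13 5/13 55/13; 0 0 1]
M⁻¹ · (71/26, 121/26)ᵀ = (5, 7/2)ᵀ

p = (5, 7/2)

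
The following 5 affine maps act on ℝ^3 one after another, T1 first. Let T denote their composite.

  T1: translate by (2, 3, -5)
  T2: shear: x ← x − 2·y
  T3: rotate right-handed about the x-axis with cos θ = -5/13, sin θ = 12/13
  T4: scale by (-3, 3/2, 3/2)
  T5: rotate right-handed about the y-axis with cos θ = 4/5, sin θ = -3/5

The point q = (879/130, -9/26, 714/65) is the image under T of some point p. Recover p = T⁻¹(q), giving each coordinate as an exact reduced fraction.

T1 = [1 0 0 2; 0 1 0 3; 0 0 1 -5; 0 0 0 1]
T2·T1 = [1 -2 0 -4; 0 1 0 3; 0 0 1 -5; 0 0 0 1]
T3·…·T1 = [1 -2 0 -4; 0 -5/13 -12/13 45/13; 0 12/13 -5/13 61/13; 0 0 0 1]
T4·…·T1 = [-3 6 0 12; 0 -15/26 -18/13 135/26; 0 18/13 -15/26 183/26; 0 0 0 1]
T5·…·T1 = [-12/5 258/65 9/26 699/130; 0 -15/26 -18/13 135/26; -9/5 306/65 -6/13 834/65; 0 0 0 1]
det M = -27/4; M⁻¹ = [-196/195 -20/39 51/65 -2; -24/65 -10/39 32/65 -3; 2/13 -8/13 -8/39 5; 0 0 0 1]
M⁻¹ · (879/130, -9/26, 714/65)ᵀ = (0, 0, 4)ᵀ

p = (0, 0, 4)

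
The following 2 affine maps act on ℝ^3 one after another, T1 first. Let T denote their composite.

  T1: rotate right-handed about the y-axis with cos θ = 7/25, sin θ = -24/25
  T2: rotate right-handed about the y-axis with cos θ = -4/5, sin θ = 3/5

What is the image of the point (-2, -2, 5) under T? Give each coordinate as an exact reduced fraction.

T1 rotate right-handed about the y-axis with cos θ = 7/25, sin θ = -24/25: (-2, -2, 5) → (-134/25, -2, -13/25)
T2 rotate right-handed about the y-axis with cos θ = -4/5, sin θ = 3/5: (-134/25, -2, -13/25) → (497/125, -2, 454/125)

T(p) = (497/125, -2, 454/125)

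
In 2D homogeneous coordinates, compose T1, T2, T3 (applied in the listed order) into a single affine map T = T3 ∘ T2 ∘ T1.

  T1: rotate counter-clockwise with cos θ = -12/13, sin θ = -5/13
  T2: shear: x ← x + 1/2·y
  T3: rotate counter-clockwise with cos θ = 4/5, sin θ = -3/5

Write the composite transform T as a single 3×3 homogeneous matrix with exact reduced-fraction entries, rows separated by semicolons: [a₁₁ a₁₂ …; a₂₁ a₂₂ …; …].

T = [-73/65 -8/13 0; 47/130 -9/13 0; 0 0 1]

T1 = [-12/13 5/13 0; -5/13 -12/13 0; 0 0 1]
T2·T1 = [-29/26 -1/13 0; -5/13 -12/13 0; 0 0 1]
T3·…·T1 = [-73/65 -8/13 0; 47/130 -9/13 0; 0 0 1]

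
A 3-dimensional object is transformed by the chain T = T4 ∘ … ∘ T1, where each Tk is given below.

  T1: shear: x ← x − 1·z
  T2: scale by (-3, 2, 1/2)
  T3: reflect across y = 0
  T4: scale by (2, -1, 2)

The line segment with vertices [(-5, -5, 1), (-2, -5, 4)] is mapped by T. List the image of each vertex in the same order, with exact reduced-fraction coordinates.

image vertices: (36, -10, 1), (36, -10, 4)

T1 shear: x ← x − 1·z: (-5, -5, 1) → (-6, -5, 1); (-2, -5, 4) → (-6, -5, 4)
T2 scale by (-3, 2, 1/2): (-6, -5, 1) → (18, -10, 1/2); (-6, -5, 4) → (18, -10, 2)
T3 reflect across y = 0: (18, -10, 1/2) → (18, 10, 1/2); (18, -10, 2) → (18, 10, 2)
T4 scale by (2, -1, 2): (18, 10, 1/2) → (36, -10, 1); (18, 10, 2) → (36, -10, 4)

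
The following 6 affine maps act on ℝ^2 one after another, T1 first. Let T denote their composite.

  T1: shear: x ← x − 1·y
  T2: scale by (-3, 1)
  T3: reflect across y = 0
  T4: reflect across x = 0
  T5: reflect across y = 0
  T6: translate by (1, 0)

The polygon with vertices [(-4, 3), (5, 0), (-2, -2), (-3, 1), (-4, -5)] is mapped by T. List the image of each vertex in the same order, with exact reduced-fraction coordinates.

T1 shear: x ← x − 1·y: (-4, 3) → (-7, 3); (5, 0) → (5, 0); (-2, -2) → (0, -2); (-3, 1) → (-4, 1); (-4, -5) → (1, -5)
T2 scale by (-3, 1): (-7, 3) → (21, 3); (5, 0) → (-15, 0); (0, -2) → (0, -2); (-4, 1) → (12, 1); (1, -5) → (-3, -5)
T3 reflect across y = 0: (21, 3) → (21, -3); (-15, 0) → (-15, 0); (0, -2) → (0, 2); (12, 1) → (12, -1); (-3, -5) → (-3, 5)
T4 reflect across x = 0: (21, -3) → (-21, -3); (-15, 0) → (15, 0); (0, 2) → (0, 2); (12, -1) → (-12, -1); (-3, 5) → (3, 5)
T5 reflect across y = 0: (-21, -3) → (-21, 3); (15, 0) → (15, 0); (0, 2) → (0, -2); (-12, -1) → (-12, 1); (3, 5) → (3, -5)
T6 translate by (1, 0): (-21, 3) → (-20, 3); (15, 0) → (16, 0); (0, -2) → (1, -2); (-12, 1) → (-11, 1); (3, -5) → (4, -5)

image vertices: (-20, 3), (16, 0), (1, -2), (-11, 1), (4, -5)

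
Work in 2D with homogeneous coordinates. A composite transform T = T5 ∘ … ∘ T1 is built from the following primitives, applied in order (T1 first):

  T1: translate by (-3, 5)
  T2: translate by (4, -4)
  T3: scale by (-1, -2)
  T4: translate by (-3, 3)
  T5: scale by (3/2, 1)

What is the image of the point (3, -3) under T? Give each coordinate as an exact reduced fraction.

T(p) = (-21/2, 7)

T1 translate by (-3, 5): (3, -3) → (0, 2)
T2 translate by (4, -4): (0, 2) → (4, -2)
T3 scale by (-1, -2): (4, -2) → (-4, 4)
T4 translate by (-3, 3): (-4, 4) → (-7, 7)
T5 scale by (3/2, 1): (-7, 7) → (-21/2, 7)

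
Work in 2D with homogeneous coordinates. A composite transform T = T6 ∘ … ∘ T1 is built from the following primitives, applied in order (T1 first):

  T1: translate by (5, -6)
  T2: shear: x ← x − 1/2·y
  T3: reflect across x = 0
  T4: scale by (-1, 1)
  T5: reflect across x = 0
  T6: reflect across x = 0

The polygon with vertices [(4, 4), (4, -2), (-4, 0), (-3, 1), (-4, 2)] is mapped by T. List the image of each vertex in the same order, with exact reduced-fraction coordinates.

T1 translate by (5, -6): (4, 4) → (9, -2); (4, -2) → (9, -8); (-4, 0) → (1, -6); (-3, 1) → (2, -5); (-4, 2) → (1, -4)
T2 shear: x ← x − 1/2·y: (9, -2) → (10, -2); (9, -8) → (13, -8); (1, -6) → (4, -6); (2, -5) → (9/2, -5); (1, -4) → (3, -4)
T3 reflect across x = 0: (10, -2) → (-10, -2); (13, -8) → (-13, -8); (4, -6) → (-4, -6); (9/2, -5) → (-9/2, -5); (3, -4) → (-3, -4)
T4 scale by (-1, 1): (-10, -2) → (10, -2); (-13, -8) → (13, -8); (-4, -6) → (4, -6); (-9/2, -5) → (9/2, -5); (-3, -4) → (3, -4)
T5 reflect across x = 0: (10, -2) → (-10, -2); (13, -8) → (-13, -8); (4, -6) → (-4, -6); (9/2, -5) → (-9/2, -5); (3, -4) → (-3, -4)
T6 reflect across x = 0: (-10, -2) → (10, -2); (-13, -8) → (13, -8); (-4, -6) → (4, -6); (-9/2, -5) → (9/2, -5); (-3, -4) → (3, -4)

image vertices: (10, -2), (13, -8), (4, -6), (9/2, -5), (3, -4)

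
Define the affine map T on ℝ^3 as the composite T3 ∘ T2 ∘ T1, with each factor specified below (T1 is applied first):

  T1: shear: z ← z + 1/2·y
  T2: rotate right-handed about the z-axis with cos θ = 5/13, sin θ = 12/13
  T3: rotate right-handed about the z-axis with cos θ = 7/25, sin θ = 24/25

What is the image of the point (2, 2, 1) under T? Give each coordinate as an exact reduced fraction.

T1 shear: z ← z + 1/2·y: (2, 2, 1) → (2, 2, 2)
T2 rotate right-handed about the z-axis with cos θ = 5/13, sin θ = 12/13: (2, 2, 2) → (-14/13, 34/13, 2)
T3 rotate right-handed about the z-axis with cos θ = 7/25, sin θ = 24/25: (-14/13, 34/13, 2) → (-914/325, -98/325, 2)

T(p) = (-914/325, -98/325, 2)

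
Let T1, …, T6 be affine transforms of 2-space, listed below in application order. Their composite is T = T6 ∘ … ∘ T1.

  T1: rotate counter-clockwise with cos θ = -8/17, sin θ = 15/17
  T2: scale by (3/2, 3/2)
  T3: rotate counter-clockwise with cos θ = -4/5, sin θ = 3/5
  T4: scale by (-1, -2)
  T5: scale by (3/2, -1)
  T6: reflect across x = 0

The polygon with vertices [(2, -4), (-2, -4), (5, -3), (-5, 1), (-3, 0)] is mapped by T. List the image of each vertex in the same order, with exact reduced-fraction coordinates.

image vertices: (-1629/170, -348/85), (-279/34, 132/17), (-2853/340, -1143/85), (1341/340, 1221/85), (351/340, 756/85)

T1 rotate counter-clockwise with cos θ = -8/17, sin θ = 15/17: (2, -4) → (44/17, 62/17); (-2, -4) → (76/17, 2/17); (5, -3) → (5/17, 99/17); (-5, 1) → (25/17, -83/17); (-3, 0) → (24/17, -45/17)
T2 scale by (3/2, 3/2): (44/17, 62/17) → (66/17, 93/17); (76/17, 2/17) → (114/17, 3/17); (5/17, 99/17) → (15/34, 297/34); (25/17, -83/17) → (75/34, -249/34); (24/17, -45/17) → (36/17, -135/34)
T3 rotate counter-clockwise with cos θ = -4/5, sin θ = 3/5: (66/17, 93/17) → (-543/85, -174/85); (114/17, 3/17) → (-93/17, 66/17); (15/34, 297/34) → (-951/170, -1143/170); (75/34, -249/34) → (447/170, 1221/170); (36/17, -135/34) → (117/170, 378/85)
T4 scale by (-1, -2): (-543/85, -174/85) → (543/85, 348/85); (-93/17, 66/17) → (93/17, -132/17); (-951/170, -1143/170) → (951/170, 1143/85); (447/170, 1221/170) → (-447/170, -1221/85); (117/170, 378/85) → (-117/170, -756/85)
T5 scale by (3/2, -1): (543/85, 348/85) → (1629/170, -348/85); (93/17, -132/17) → (279/34, 132/17); (951/170, 1143/85) → (2853/340, -1143/85); (-447/170, -1221/85) → (-1341/340, 1221/85); (-117/170, -756/85) → (-351/340, 756/85)
T6 reflect across x = 0: (1629/170, -348/85) → (-1629/170, -348/85); (279/34, 132/17) → (-279/34, 132/17); (2853/340, -1143/85) → (-2853/340, -1143/85); (-1341/340, 1221/85) → (1341/340, 1221/85); (-351/340, 756/85) → (351/340, 756/85)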